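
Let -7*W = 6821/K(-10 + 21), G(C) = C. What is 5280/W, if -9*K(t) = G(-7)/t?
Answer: -7840/20463 ≈ -0.38313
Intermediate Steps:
K(t) = 7/(9*t) (K(t) = -(-7)/(9*t) = 7/(9*t))
W = -675279/49 (W = -6821/(7*(7/(9*(-10 + 21)))) = -6821/(7*((7/9)/11)) = -6821/(7*((7/9)*(1/11))) = -6821/(7*7/99) = -6821*99/(7*7) = -⅐*675279/7 = -675279/49 ≈ -13781.)
5280/W = 5280/(-675279/49) = 5280*(-49/675279) = -7840/20463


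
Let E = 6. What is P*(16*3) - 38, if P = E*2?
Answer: 538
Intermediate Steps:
P = 12 (P = 6*2 = 12)
P*(16*3) - 38 = 12*(16*3) - 38 = 12*48 - 38 = 576 - 38 = 538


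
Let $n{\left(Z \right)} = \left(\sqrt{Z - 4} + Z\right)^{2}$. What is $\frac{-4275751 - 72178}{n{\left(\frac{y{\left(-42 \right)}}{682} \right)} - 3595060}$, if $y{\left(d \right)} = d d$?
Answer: $\frac{105675781798396971946301}{87377282037074298617378} + \frac{222961455633609 i \sqrt{164362}}{43688641018537149308689} \approx 1.2094 + 2.069 \cdot 10^{-6} i$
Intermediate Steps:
$y{\left(d \right)} = d^{2}$
$n{\left(Z \right)} = \left(Z + \sqrt{-4 + Z}\right)^{2}$ ($n{\left(Z \right)} = \left(\sqrt{-4 + Z} + Z\right)^{2} = \left(Z + \sqrt{-4 + Z}\right)^{2}$)
$\frac{-4275751 - 72178}{n{\left(\frac{y{\left(-42 \right)}}{682} \right)} - 3595060} = \frac{-4275751 - 72178}{\left(\frac{\left(-42\right)^{2}}{682} + \sqrt{-4 + \frac{\left(-42\right)^{2}}{682}}\right)^{2} - 3595060} = - \frac{4347929}{\left(1764 \cdot \frac{1}{682} + \sqrt{-4 + 1764 \cdot \frac{1}{682}}\right)^{2} - 3595060} = - \frac{4347929}{\left(\frac{882}{341} + \sqrt{-4 + \frac{882}{341}}\right)^{2} - 3595060} = - \frac{4347929}{\left(\frac{882}{341} + \sqrt{- \frac{482}{341}}\right)^{2} - 3595060} = - \frac{4347929}{\left(\frac{882}{341} + \frac{i \sqrt{164362}}{341}\right)^{2} - 3595060} = - \frac{4347929}{-3595060 + \left(\frac{882}{341} + \frac{i \sqrt{164362}}{341}\right)^{2}}$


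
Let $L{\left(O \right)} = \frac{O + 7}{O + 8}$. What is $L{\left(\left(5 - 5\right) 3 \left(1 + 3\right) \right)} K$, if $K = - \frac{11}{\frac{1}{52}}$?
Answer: $- \frac{1001}{2} \approx -500.5$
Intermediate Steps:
$L{\left(O \right)} = \frac{7 + O}{8 + O}$
$K = -572$ ($K = - 11 \frac{1}{\frac{1}{52}} = \left(-11\right) 52 = -572$)
$L{\left(\left(5 - 5\right) 3 \left(1 + 3\right) \right)} K = \frac{7 + \left(5 - 5\right) 3 \left(1 + 3\right)}{8 + \left(5 - 5\right) 3 \left(1 + 3\right)} \left(-572\right) = \frac{7 + 0 \cdot 3 \cdot 4}{8 + 0 \cdot 3 \cdot 4} \left(-572\right) = \frac{7 + 0 \cdot 4}{8 + 0 \cdot 4} \left(-572\right) = \frac{7 + 0}{8 + 0} \left(-572\right) = \frac{1}{8} \cdot 7 \left(-572\right) = \frac{7}{8} \left(-572\right) = - \frac{1001}{2}$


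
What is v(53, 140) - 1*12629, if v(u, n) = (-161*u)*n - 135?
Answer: -1207384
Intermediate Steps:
v(u, n) = -135 - 161*n*u (v(u, n) = -161*n*u - 135 = -135 - 161*n*u)
v(53, 140) - 1*12629 = (-135 - 161*140*53) - 1*12629 = (-135 - 1194620) - 12629 = -1194755 - 12629 = -1207384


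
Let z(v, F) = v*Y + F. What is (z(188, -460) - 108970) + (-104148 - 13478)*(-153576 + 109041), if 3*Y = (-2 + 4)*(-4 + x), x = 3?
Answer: 15715093064/3 ≈ 5.2384e+9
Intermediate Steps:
Y = -⅔ (Y = ((-2 + 4)*(-4 + 3))/3 = (2*(-1))/3 = (⅓)*(-2) = -⅔ ≈ -0.66667)
z(v, F) = F - 2*v/3 (z(v, F) = v*(-⅔) + F = -2*v/3 + F = F - 2*v/3)
(z(188, -460) - 108970) + (-104148 - 13478)*(-153576 + 109041) = ((-460 - ⅔*188) - 108970) + (-104148 - 13478)*(-153576 + 109041) = ((-460 - 376/3) - 108970) - 117626*(-44535) = (-1756/3 - 108970) + 5238473910 = -328666/3 + 5238473910 = 15715093064/3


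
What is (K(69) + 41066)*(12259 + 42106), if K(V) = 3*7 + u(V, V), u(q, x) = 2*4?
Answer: 2234129675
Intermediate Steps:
u(q, x) = 8
K(V) = 29 (K(V) = 3*7 + 8 = 21 + 8 = 29)
(K(69) + 41066)*(12259 + 42106) = (29 + 41066)*(12259 + 42106) = 41095*54365 = 2234129675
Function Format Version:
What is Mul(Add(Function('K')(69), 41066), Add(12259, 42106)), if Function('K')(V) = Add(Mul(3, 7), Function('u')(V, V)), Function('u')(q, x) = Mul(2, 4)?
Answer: 2234129675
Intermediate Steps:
Function('u')(q, x) = 8
Function('K')(V) = 29 (Function('K')(V) = Add(Mul(3, 7), 8) = Add(21, 8) = 29)
Mul(Add(Function('K')(69), 41066), Add(12259, 42106)) = Mul(Add(29, 41066), Add(12259, 42106)) = Mul(41095, 54365) = 2234129675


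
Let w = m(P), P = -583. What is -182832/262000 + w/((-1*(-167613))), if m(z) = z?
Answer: -1924860376/2744662875 ≈ -0.70131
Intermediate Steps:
w = -583
-182832/262000 + w/((-1*(-167613))) = -182832/262000 - 583/((-1*(-167613))) = -182832*1/262000 - 583/167613 = -11427/16375 - 583*1/167613 = -11427/16375 - 583/167613 = -1924860376/2744662875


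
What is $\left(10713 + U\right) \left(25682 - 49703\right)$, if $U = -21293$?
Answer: $254142180$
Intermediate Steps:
$\left(10713 + U\right) \left(25682 - 49703\right) = \left(10713 - 21293\right) \left(25682 - 49703\right) = \left(-10580\right) \left(-24021\right) = 254142180$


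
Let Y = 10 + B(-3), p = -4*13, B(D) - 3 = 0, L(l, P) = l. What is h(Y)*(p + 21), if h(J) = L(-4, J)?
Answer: 124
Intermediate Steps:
B(D) = 3 (B(D) = 3 + 0 = 3)
p = -52
Y = 13 (Y = 10 + 3 = 13)
h(J) = -4
h(Y)*(p + 21) = -4*(-52 + 21) = -4*(-31) = 124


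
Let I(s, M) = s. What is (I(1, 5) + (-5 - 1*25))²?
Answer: 841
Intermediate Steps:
(I(1, 5) + (-5 - 1*25))² = (1 + (-5 - 1*25))² = (1 + (-5 - 25))² = (1 - 30)² = (-29)² = 841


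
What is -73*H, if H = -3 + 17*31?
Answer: -38252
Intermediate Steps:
H = 524 (H = -3 + 527 = 524)
-73*H = -73*524 = -38252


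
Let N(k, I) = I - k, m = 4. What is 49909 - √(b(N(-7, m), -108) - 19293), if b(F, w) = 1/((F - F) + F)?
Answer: 49909 - I*√2334442/11 ≈ 49909.0 - 138.9*I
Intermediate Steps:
b(F, w) = 1/F (b(F, w) = 1/(0 + F) = 1/F)
49909 - √(b(N(-7, m), -108) - 19293) = 49909 - √(1/(4 - 1*(-7)) - 19293) = 49909 - √(1/(4 + 7) - 19293) = 49909 - √(1/11 - 19293) = 49909 - √(-212222/11) = 49909 - I*√2334442/11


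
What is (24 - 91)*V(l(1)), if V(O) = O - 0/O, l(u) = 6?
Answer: -402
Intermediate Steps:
V(O) = O (V(O) = O - 1*0 = O + 0 = O)
(24 - 91)*V(l(1)) = (24 - 91)*6 = -67*6 = -402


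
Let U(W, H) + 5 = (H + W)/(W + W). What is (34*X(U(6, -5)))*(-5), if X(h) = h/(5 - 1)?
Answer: 5015/24 ≈ 208.96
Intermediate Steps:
U(W, H) = -5 + (H + W)/(2*W) (U(W, H) = -5 + (H + W)/(W + W) = -5 + (H + W)/((2*W)) = -5 + (H + W)*(1/(2*W)) = -5 + (H + W)/(2*W))
X(h) = h/4
(34*X(U(6, -5)))*(-5) = (34*(((½)*(-5 - 9*6)/6)/4))*(-5) = (34*(((½)*(⅙)*(-5 - 54))/4))*(-5) = (34*(((½)*(⅙)*(-59))/4))*(-5) = (34*((¼)*(-59/12)))*(-5) = (34*(-59/48))*(-5) = -1003/24*(-5) = 5015/24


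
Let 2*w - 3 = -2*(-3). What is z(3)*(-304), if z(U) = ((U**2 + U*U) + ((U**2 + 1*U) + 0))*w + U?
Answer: -41952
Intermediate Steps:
w = 9/2 (w = 3/2 + (-2*(-3))/2 = 3/2 + (1/2)*6 = 3/2 + 3 = 9/2 ≈ 4.5000)
z(U) = 11*U/2 + 27*U**2/2 (z(U) = ((U**2 + U*U) + ((U**2 + 1*U) + 0))*(9/2) + U = ((U**2 + U**2) + ((U**2 + U) + 0))*(9/2) + U = (2*U**2 + ((U + U**2) + 0))*(9/2) + U = (2*U**2 + (U + U**2))*(9/2) + U = (U + 3*U**2)*(9/2) + U = (9*U/2 + 27*U**2/2) + U = 11*U/2 + 27*U**2/2)
z(3)*(-304) = ((1/2)*3*(11 + 27*3))*(-304) = ((1/2)*3*(11 + 81))*(-304) = ((1/2)*3*92)*(-304) = 138*(-304) = -41952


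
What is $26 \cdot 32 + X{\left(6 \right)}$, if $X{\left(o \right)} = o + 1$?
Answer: $839$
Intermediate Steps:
$X{\left(o \right)} = 1 + o$
$26 \cdot 32 + X{\left(6 \right)} = 26 \cdot 32 + \left(1 + 6\right) = 832 + 7 = 839$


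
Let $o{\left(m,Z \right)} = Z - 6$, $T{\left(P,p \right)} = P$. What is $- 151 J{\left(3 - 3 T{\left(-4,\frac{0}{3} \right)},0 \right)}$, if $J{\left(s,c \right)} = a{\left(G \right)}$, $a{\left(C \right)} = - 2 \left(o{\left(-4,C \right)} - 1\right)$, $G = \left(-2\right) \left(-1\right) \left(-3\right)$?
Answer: $-3926$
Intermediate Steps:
$o{\left(m,Z \right)} = -6 + Z$ ($o{\left(m,Z \right)} = Z - 6 = -6 + Z$)
$G = -6$ ($G = 2 \left(-3\right) = -6$)
$a{\left(C \right)} = 14 - 2 C$ ($a{\left(C \right)} = - 2 \left(\left(-6 + C\right) - 1\right) = - 2 \left(-7 + C\right) = 14 - 2 C$)
$J{\left(s,c \right)} = 26$ ($J{\left(s,c \right)} = 14 - -12 = 14 + 12 = 26$)
$- 151 J{\left(3 - 3 T{\left(-4,\frac{0}{3} \right)},0 \right)} = \left(-151\right) 26 = -3926$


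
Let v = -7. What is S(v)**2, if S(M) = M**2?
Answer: 2401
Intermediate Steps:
S(v)**2 = ((-7)**2)**2 = 49**2 = 2401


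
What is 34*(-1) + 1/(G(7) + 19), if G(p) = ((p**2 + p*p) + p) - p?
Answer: -3977/117 ≈ -33.991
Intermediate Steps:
G(p) = 2*p**2 (G(p) = ((p**2 + p**2) + p) - p = (2*p**2 + p) - p = (p + 2*p**2) - p = 2*p**2)
34*(-1) + 1/(G(7) + 19) = 34*(-1) + 1/(2*7**2 + 19) = -34 + 1/(2*49 + 19) = -34 + 1/(98 + 19) = -34 + 1/117 = -3977/117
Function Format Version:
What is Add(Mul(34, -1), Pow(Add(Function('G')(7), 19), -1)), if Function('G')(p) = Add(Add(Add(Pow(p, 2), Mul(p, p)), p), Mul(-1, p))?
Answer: Rational(-3977, 117) ≈ -33.991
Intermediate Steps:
Function('G')(p) = Mul(2, Pow(p, 2)) (Function('G')(p) = Add(Add(Add(Pow(p, 2), Pow(p, 2)), p), Mul(-1, p)) = Add(Add(Mul(2, Pow(p, 2)), p), Mul(-1, p)) = Add(Add(p, Mul(2, Pow(p, 2))), Mul(-1, p)) = Mul(2, Pow(p, 2)))
Add(Mul(34, -1), Pow(Add(Function('G')(7), 19), -1)) = Add(Mul(34, -1), Pow(Add(Mul(2, Pow(7, 2)), 19), -1)) = Add(-34, Pow(Add(Mul(2, 49), 19), -1)) = Add(-34, Pow(Add(98, 19), -1)) = Add(-34, Pow(117, -1)) = Add(-34, Rational(1, 117)) = Rational(-3977, 117)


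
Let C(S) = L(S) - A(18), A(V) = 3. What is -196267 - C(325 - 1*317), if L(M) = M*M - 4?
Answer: -196324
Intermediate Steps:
L(M) = -4 + M² (L(M) = M² - 4 = -4 + M²)
C(S) = -7 + S² (C(S) = (-4 + S²) - 1*3 = (-4 + S²) - 3 = -7 + S²)
-196267 - C(325 - 1*317) = -196267 - (-7 + (325 - 1*317)²) = -196267 - (-7 + (325 - 317)²) = -196267 - (-7 + 8²) = -196267 - (-7 + 64) = -196267 - 1*57 = -196267 - 57 = -196324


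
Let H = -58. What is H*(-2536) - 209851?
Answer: -62763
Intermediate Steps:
H*(-2536) - 209851 = -58*(-2536) - 209851 = 147088 - 209851 = -62763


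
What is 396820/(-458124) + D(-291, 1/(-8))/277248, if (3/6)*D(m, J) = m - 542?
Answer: -1538622027/1764082816 ≈ -0.87219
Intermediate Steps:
D(m, J) = -1084 + 2*m (D(m, J) = 2*(m - 542) = 2*(-542 + m) = -1084 + 2*m)
396820/(-458124) + D(-291, 1/(-8))/277248 = 396820/(-458124) + (-1084 + 2*(-291))/277248 = 396820*(-1/458124) + (-1084 - 582)*(1/277248) = -99205/114531 - 1666*1/277248 = -99205/114531 - 833/138624 = -1538622027/1764082816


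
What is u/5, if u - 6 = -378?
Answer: -372/5 ≈ -74.400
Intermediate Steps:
u = -372 (u = 6 - 378 = -372)
u/5 = -372/5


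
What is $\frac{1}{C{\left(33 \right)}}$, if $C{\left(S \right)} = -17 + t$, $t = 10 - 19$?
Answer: $- \frac{1}{26} \approx -0.038462$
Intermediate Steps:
$t = -9$
$C{\left(S \right)} = -26$ ($C{\left(S \right)} = -17 - 9 = -26$)
$\frac{1}{C{\left(33 \right)}} = \frac{1}{-26} = - \frac{1}{26}$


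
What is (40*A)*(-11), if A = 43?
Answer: -18920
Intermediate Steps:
(40*A)*(-11) = (40*43)*(-11) = 1720*(-11) = -18920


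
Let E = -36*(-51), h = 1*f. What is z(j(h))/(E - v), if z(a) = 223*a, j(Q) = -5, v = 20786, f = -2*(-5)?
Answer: 223/3790 ≈ 0.058839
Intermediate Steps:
f = 10
h = 10 (h = 1*10 = 10)
E = 1836
z(j(h))/(E - v) = (223*(-5))/(1836 - 1*20786) = -1115/(1836 - 20786) = -1115/(-18950) = -1115*(-1/18950) = 223/3790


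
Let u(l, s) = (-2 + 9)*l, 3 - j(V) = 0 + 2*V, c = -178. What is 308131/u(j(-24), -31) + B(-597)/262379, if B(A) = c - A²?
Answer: 80719802090/93669303 ≈ 861.75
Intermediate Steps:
j(V) = 3 - 2*V (j(V) = 3 - (0 + 2*V) = 3 - 2*V)
u(l, s) = 7*l
B(A) = -178 - A²
308131/u(j(-24), -31) + B(-597)/262379 = 308131/((7*(3 - 2*(-24)))) + (-178 - 1*(-597)²)/262379 = 308131/((7*(3 + 48))) + (-178 - 1*356409)*(1/262379) = 308131/((7*51)) + (-178 - 356409)*(1/262379) = 308131/357 - 356587*1/262379 = 308131*(1/357) - 356587/262379 = 308131/357 - 356587/262379 = 80719802090/93669303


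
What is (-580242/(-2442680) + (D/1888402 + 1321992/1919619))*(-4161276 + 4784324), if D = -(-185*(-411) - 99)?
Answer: 33944665661630841210182/61491286032544485 ≈ 5.5202e+5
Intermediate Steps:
D = -75936 (D = -(76035 - 99) = -1*75936 = -75936)
(-580242/(-2442680) + (D/1888402 + 1321992/1919619))*(-4161276 + 4784324) = (-580242/(-2442680) + (-75936/1888402 + 1321992/1919619))*(-4161276 + 4784324) = (-580242*(-1/2442680) + (-75936*1/1888402 + 1321992*(1/1919619)))*623048 = (290121/1221340 + (-37968/944201 + 146888/213291))*623048 = (290121/1221340 + 130593563800/201389575491)*623048 = (217926488242516411/245965144130177940)*623048 = 33944665661630841210182/61491286032544485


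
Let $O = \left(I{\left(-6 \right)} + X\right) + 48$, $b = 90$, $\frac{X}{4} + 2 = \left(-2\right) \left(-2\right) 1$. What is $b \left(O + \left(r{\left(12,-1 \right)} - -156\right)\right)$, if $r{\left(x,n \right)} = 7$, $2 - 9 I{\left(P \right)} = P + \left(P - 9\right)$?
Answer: $19940$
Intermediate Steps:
$I{\left(P \right)} = \frac{11}{9} - \frac{2 P}{9}$ ($I{\left(P \right)} = \frac{2}{9} - \frac{P + \left(P - 9\right)}{9} = \frac{2}{9} - \frac{P + \left(-9 + P\right)}{9} = \frac{2}{9} - \frac{-9 + 2 P}{9} = \frac{2}{9} - \left(-1 + \frac{2 P}{9}\right) = \frac{11}{9} - \frac{2 P}{9}$)
$X = 8$ ($X = -8 + 4 \left(-2\right) \left(-2\right) 1 = -8 + 4 \cdot 4 \cdot 1 = -8 + 4 \cdot 4 = -8 + 16 = 8$)
$O = \frac{527}{9}$ ($O = \left(\left(\frac{11}{9} - - \frac{4}{3}\right) + 8\right) + 48 = \left(\left(\frac{11}{9} + \frac{4}{3}\right) + 8\right) + 48 = \left(\frac{23}{9} + 8\right) + 48 = \frac{95}{9} + 48 = \frac{527}{9} \approx 58.556$)
$b \left(O + \left(r{\left(12,-1 \right)} - -156\right)\right) = 90 \left(\frac{527}{9} + \left(7 - -156\right)\right) = 90 \left(\frac{527}{9} + \left(7 + 156\right)\right) = 90 \left(\frac{527}{9} + 163\right) = 90 \cdot \frac{1994}{9} = 19940$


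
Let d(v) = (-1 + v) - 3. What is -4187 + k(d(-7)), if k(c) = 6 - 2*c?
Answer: -4159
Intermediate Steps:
d(v) = -4 + v
-4187 + k(d(-7)) = -4187 + (6 - 2*(-4 - 7)) = -4187 + (6 - 2*(-11)) = -4187 + (6 + 22) = -4187 + 28 = -4159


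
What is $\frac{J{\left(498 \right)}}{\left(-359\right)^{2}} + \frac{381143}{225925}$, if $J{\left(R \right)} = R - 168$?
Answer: $\frac{7028092319}{4159634275} \approx 1.6896$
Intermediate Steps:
$J{\left(R \right)} = -168 + R$
$\frac{J{\left(498 \right)}}{\left(-359\right)^{2}} + \frac{381143}{225925} = \frac{-168 + 498}{\left(-359\right)^{2}} + \frac{381143}{225925} = \frac{330}{128881} + 381143 \cdot \frac{1}{225925} = 330 \cdot \frac{1}{128881} + \frac{54449}{32275} = \frac{330}{128881} + \frac{54449}{32275} = \frac{7028092319}{4159634275}$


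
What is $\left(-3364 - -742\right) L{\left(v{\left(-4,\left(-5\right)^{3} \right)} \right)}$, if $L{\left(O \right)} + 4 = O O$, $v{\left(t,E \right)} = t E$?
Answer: $-655489512$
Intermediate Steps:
$v{\left(t,E \right)} = E t$
$L{\left(O \right)} = -4 + O^{2}$ ($L{\left(O \right)} = -4 + O O = -4 + O^{2}$)
$\left(-3364 - -742\right) L{\left(v{\left(-4,\left(-5\right)^{3} \right)} \right)} = \left(-3364 - -742\right) \left(-4 + \left(\left(-5\right)^{3} \left(-4\right)\right)^{2}\right) = \left(-3364 + 742\right) \left(-4 + \left(\left(-125\right) \left(-4\right)\right)^{2}\right) = - 2622 \left(-4 + 500^{2}\right) = - 2622 \left(-4 + 250000\right) = \left(-2622\right) 249996 = -655489512$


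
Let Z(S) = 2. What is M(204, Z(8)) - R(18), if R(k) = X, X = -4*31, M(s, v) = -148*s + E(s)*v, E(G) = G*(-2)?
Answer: -30884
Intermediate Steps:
E(G) = -2*G
M(s, v) = -148*s - 2*s*v (M(s, v) = -148*s + (-2*s)*v = -148*s - 2*s*v)
X = -124
R(k) = -124
M(204, Z(8)) - R(18) = 2*204*(-74 - 1*2) - 1*(-124) = 2*204*(-74 - 2) + 124 = 2*204*(-76) + 124 = -31008 + 124 = -30884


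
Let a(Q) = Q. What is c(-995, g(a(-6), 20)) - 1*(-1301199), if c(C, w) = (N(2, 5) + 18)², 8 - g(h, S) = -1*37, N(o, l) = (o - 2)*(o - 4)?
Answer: 1301523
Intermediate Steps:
N(o, l) = (-4 + o)*(-2 + o) (N(o, l) = (-2 + o)*(-4 + o) = (-4 + o)*(-2 + o))
g(h, S) = 45 (g(h, S) = 8 - (-1)*37 = 8 - 1*(-37) = 8 + 37 = 45)
c(C, w) = 324 (c(C, w) = ((8 + 2² - 6*2) + 18)² = ((8 + 4 - 12) + 18)² = (0 + 18)² = 18² = 324)
c(-995, g(a(-6), 20)) - 1*(-1301199) = 324 - 1*(-1301199) = 324 + 1301199 = 1301523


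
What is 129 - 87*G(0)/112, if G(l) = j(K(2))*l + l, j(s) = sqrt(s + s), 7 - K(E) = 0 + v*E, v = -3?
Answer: 129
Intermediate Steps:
K(E) = 7 + 3*E (K(E) = 7 - (0 - 3*E) = 7 - (-3)*E = 7 + 3*E)
j(s) = sqrt(2)*sqrt(s) (j(s) = sqrt(2*s) = sqrt(2)*sqrt(s))
G(l) = l + l*sqrt(26) (G(l) = (sqrt(2)*sqrt(7 + 3*2))*l + l = (sqrt(2)*sqrt(7 + 6))*l + l = (sqrt(2)*sqrt(13))*l + l = sqrt(26)*l + l = l*sqrt(26) + l = l + l*sqrt(26))
129 - 87*G(0)/112 = 129 - 87*0*(1 + sqrt(26))/112 = 129 - 0/112 = 129 - 87*0 = 129 + 0 = 129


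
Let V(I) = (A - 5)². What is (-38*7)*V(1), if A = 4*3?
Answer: -13034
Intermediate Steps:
A = 12
V(I) = 49 (V(I) = (12 - 5)² = 7² = 49)
(-38*7)*V(1) = -38*7*49 = -266*49 = -13034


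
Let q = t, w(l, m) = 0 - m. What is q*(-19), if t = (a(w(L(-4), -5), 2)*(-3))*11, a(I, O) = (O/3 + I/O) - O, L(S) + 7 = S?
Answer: 1463/2 ≈ 731.50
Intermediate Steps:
L(S) = -7 + S
w(l, m) = -m
a(I, O) = -2*O/3 + I/O (a(I, O) = (O*(1/3) + I/O) - O = (O/3 + I/O) - O = -2*O/3 + I/O)
t = -77/2 (t = ((-2/3*2 - 1*(-5)/2)*(-3))*11 = ((-4/3 + 5*(1/2))*(-3))*11 = ((-4/3 + 5/2)*(-3))*11 = ((7/6)*(-3))*11 = -7/2*11 = -77/2 ≈ -38.500)
q = -77/2 ≈ -38.500
q*(-19) = -77/2*(-19) = 1463/2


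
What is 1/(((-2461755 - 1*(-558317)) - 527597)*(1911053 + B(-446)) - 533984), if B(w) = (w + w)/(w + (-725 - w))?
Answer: -145/673646836953299 ≈ -2.1525e-13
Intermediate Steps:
B(w) = -2*w/725 (B(w) = (2*w)/(-725) = (2*w)*(-1/725) = -2*w/725)
1/(((-2461755 - 1*(-558317)) - 527597)*(1911053 + B(-446)) - 533984) = 1/(((-2461755 - 1*(-558317)) - 527597)*(1911053 - 2/725*(-446)) - 533984) = 1/(((-2461755 + 558317) - 527597)*(1911053 + 892/725) - 533984) = 1/((-1903438 - 527597)*(1385514317/725) - 533984) = 1/(-2431035*1385514317/725 - 533984) = 1/(-673646759525619/145 - 533984) = 1/(-673646836953299/145) = -145/673646836953299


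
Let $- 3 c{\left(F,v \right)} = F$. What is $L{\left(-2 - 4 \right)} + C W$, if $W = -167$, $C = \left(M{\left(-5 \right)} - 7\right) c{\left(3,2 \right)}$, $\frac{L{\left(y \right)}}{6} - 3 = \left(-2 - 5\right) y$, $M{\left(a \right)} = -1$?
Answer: $-1066$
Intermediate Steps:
$c{\left(F,v \right)} = - \frac{F}{3}$
$L{\left(y \right)} = 18 - 42 y$ ($L{\left(y \right)} = 18 + 6 \left(-2 - 5\right) y = 18 + 6 \left(- 7 y\right) = 18 - 42 y$)
$C = 8$ ($C = \left(-1 - 7\right) \left(\left(- \frac{1}{3}\right) 3\right) = \left(-8\right) \left(-1\right) = 8$)
$L{\left(-2 - 4 \right)} + C W = \left(18 - 42 \left(-2 - 4\right)\right) + 8 \left(-167\right) = \left(18 - 42 \left(-2 - 4\right)\right) - 1336 = \left(18 - -252\right) - 1336 = \left(18 + 252\right) - 1336 = 270 - 1336 = -1066$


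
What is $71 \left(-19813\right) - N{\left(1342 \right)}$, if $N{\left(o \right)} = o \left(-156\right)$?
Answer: $-1197371$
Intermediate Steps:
$N{\left(o \right)} = - 156 o$
$71 \left(-19813\right) - N{\left(1342 \right)} = 71 \left(-19813\right) - \left(-156\right) 1342 = -1406723 - -209352 = -1406723 + 209352 = -1197371$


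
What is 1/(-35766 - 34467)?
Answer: -1/70233 ≈ -1.4238e-5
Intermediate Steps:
1/(-35766 - 34467) = 1/(-70233) = -1/70233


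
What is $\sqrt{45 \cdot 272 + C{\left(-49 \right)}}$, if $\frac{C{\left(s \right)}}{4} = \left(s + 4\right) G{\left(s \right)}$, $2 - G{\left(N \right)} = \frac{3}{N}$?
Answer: $\frac{18 \sqrt{1795}}{7} \approx 108.94$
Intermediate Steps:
$G{\left(N \right)} = 2 - \frac{3}{N}$
$C{\left(s \right)} = 4 \left(2 - \frac{3}{s}\right) \left(4 + s\right)$ ($C{\left(s \right)} = 4 \left(s + 4\right) \left(2 - \frac{3}{s}\right) = 4 \left(4 + s\right) \left(2 - \frac{3}{s}\right) = 4 \left(2 - \frac{3}{s}\right) \left(4 + s\right)$)
$\sqrt{45 \cdot 272 + C{\left(-49 \right)}} = \sqrt{45 \cdot 272 + \left(20 - \frac{48}{-49} + 8 \left(-49\right)\right)} = \sqrt{12240 - \frac{18180}{49}} = \sqrt{\frac{581580}{49}} = \frac{18 \sqrt{1795}}{7}$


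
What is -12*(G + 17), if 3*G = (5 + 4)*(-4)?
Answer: -60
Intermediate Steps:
G = -12 (G = ((5 + 4)*(-4))/3 = (9*(-4))/3 = (⅓)*(-36) = -12)
-12*(G + 17) = -12*(-12 + 17) = -12*5 = -60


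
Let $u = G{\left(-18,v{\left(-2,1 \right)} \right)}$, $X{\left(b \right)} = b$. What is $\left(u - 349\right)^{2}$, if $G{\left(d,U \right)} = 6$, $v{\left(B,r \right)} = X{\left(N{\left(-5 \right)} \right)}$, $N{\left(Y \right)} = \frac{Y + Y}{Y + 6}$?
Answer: $117649$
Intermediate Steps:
$N{\left(Y \right)} = \frac{2 Y}{6 + Y}$
$v{\left(B,r \right)} = -10$ ($v{\left(B,r \right)} = 2 \left(-5\right) \frac{1}{6 - 5} = 2 \left(-5\right) 1^{-1} = 2 \left(-5\right) 1 = -10$)
$u = 6$
$\left(u - 349\right)^{2} = \left(6 - 349\right)^{2} = \left(-343\right)^{2} = 117649$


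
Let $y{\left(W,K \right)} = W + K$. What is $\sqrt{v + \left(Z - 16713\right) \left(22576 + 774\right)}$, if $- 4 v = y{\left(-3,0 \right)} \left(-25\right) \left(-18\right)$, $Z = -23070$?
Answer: $\frac{5 i \sqrt{148629234}}{2} \approx 30478.0 i$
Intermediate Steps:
$y{\left(W,K \right)} = K + W$
$v = \frac{675}{2}$ ($v = - \frac{\left(0 - 3\right) \left(-25\right) \left(-18\right)}{4} = - \frac{\left(-3\right) \left(-25\right) \left(-18\right)}{4} = - \frac{75 \left(-18\right)}{4} = \left(- \frac{1}{4}\right) \left(-1350\right) = \frac{675}{2} \approx 337.5$)
$\sqrt{v + \left(Z - 16713\right) \left(22576 + 774\right)} = \sqrt{\frac{675}{2} + \left(-23070 - 16713\right) \left(22576 + 774\right)} = \sqrt{\frac{675}{2} - 928933050} = \sqrt{- \frac{1857865425}{2}} = \frac{5 i \sqrt{148629234}}{2}$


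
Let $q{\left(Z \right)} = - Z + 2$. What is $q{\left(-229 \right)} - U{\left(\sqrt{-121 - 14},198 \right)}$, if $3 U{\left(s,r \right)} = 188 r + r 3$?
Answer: $-12375$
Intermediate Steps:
$q{\left(Z \right)} = 2 - Z$
$U{\left(s,r \right)} = \frac{191 r}{3}$ ($U{\left(s,r \right)} = \frac{188 r + r 3}{3} = \frac{188 r + 3 r}{3} = \frac{191 r}{3}$)
$q{\left(-229 \right)} - U{\left(\sqrt{-121 - 14},198 \right)} = \left(2 - -229\right) - \frac{191}{3} \cdot 198 = \left(2 + 229\right) - 12606 = 231 - 12606 = -12375$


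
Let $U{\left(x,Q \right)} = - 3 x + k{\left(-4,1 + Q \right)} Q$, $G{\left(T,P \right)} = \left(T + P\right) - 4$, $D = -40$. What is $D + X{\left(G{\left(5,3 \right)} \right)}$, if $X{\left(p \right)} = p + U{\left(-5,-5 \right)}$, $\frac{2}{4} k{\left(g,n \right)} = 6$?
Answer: $-81$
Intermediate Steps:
$k{\left(g,n \right)} = 12$ ($k{\left(g,n \right)} = 2 \cdot 6 = 12$)
$G{\left(T,P \right)} = -4 + P + T$ ($G{\left(T,P \right)} = \left(P + T\right) - 4 = -4 + P + T$)
$U{\left(x,Q \right)} = - 3 x + 12 Q$
$X{\left(p \right)} = -45 + p$ ($X{\left(p \right)} = p + \left(\left(-3\right) \left(-5\right) + 12 \left(-5\right)\right) = p + \left(15 - 60\right) = p - 45 = -45 + p$)
$D + X{\left(G{\left(5,3 \right)} \right)} = -40 + \left(-45 + \left(-4 + 3 + 5\right)\right) = -40 + \left(-45 + 4\right) = -40 - 41 = -81$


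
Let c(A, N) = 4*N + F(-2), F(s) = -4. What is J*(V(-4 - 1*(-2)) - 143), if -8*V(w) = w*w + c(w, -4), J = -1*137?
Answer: 19317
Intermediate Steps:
J = -137
c(A, N) = -4 + 4*N (c(A, N) = 4*N - 4 = -4 + 4*N)
V(w) = 5/2 - w**2/8 (V(w) = -(w*w + (-4 + 4*(-4)))/8 = -(w**2 + (-4 - 16))/8 = -(w**2 - 20)/8 = -(-20 + w**2)/8 = 5/2 - w**2/8)
J*(V(-4 - 1*(-2)) - 143) = -137*((5/2 - (-4 - 1*(-2))**2/8) - 143) = -137*((5/2 - (-4 + 2)**2/8) - 143) = -137*((5/2 - 1/8*(-2)**2) - 143) = -137*((5/2 - 1/8*4) - 143) = -137*((5/2 - 1/2) - 143) = -137*(2 - 143) = -137*(-141) = 19317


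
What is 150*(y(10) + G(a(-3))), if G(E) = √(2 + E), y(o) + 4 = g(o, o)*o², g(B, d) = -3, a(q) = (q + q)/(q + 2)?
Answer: -45600 + 300*√2 ≈ -45176.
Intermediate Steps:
a(q) = 2*q/(2 + q) (a(q) = (2*q)/(2 + q) = 2*q/(2 + q))
y(o) = -4 - 3*o²
150*(y(10) + G(a(-3))) = 150*((-4 - 3*10²) + √(2 + 2*(-3)/(2 - 3))) = 150*((-4 - 3*100) + √(2 + 2*(-3)/(-1))) = 150*((-4 - 300) + √(2 + 2*(-3)*(-1))) = 150*(-304 + √(2 + 6)) = 150*(-304 + √8) = 150*(-304 + 2*√2) = -45600 + 300*√2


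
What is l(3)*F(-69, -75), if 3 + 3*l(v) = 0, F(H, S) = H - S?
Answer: -6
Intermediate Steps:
l(v) = -1 (l(v) = -1 + (⅓)*0 = -1 + 0 = -1)
l(3)*F(-69, -75) = -(-69 - 1*(-75)) = -(-69 + 75) = -1*6 = -6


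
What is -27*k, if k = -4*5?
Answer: 540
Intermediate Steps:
k = -20
-27*k = -27*(-20) = 540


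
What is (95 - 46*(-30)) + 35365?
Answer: 36840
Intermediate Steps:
(95 - 46*(-30)) + 35365 = (95 + 1380) + 35365 = 1475 + 35365 = 36840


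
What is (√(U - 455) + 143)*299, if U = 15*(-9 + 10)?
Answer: 42757 + 598*I*√110 ≈ 42757.0 + 6271.9*I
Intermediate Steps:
U = 15 (U = 15*1 = 15)
(√(U - 455) + 143)*299 = (√(15 - 455) + 143)*299 = (√(-440) + 143)*299 = (2*I*√110 + 143)*299 = (143 + 2*I*√110)*299 = 42757 + 598*I*√110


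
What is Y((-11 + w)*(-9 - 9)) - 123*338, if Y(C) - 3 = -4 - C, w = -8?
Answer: -41917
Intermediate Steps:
Y(C) = -1 - C (Y(C) = 3 + (-4 - C) = -1 - C)
Y((-11 + w)*(-9 - 9)) - 123*338 = (-1 - (-11 - 8)*(-9 - 9)) - 123*338 = (-1 - (-19)*(-18)) - 41574 = (-1 - 1*342) - 41574 = (-1 - 342) - 41574 = -343 - 41574 = -41917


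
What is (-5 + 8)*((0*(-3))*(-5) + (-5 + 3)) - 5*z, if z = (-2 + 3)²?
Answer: -11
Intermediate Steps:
z = 1 (z = 1² = 1)
(-5 + 8)*((0*(-3))*(-5) + (-5 + 3)) - 5*z = (-5 + 8)*((0*(-3))*(-5) + (-5 + 3)) - 5*1 = 3*(0*(-5) - 2) - 5 = 3*(0 - 2) - 5 = 3*(-2) - 5 = -6 - 5 = -11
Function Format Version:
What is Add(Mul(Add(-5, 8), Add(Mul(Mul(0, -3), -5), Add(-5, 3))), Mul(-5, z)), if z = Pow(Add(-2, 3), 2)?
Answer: -11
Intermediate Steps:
z = 1 (z = Pow(1, 2) = 1)
Add(Mul(Add(-5, 8), Add(Mul(Mul(0, -3), -5), Add(-5, 3))), Mul(-5, z)) = Add(Mul(Add(-5, 8), Add(Mul(Mul(0, -3), -5), Add(-5, 3))), Mul(-5, 1)) = Add(Mul(3, Add(Mul(0, -5), -2)), -5) = Add(Mul(3, Add(0, -2)), -5) = Add(Mul(3, -2), -5) = Add(-6, -5) = -11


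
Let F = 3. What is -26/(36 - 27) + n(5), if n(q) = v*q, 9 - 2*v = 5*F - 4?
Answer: -71/9 ≈ -7.8889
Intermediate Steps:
v = -1 (v = 9/2 - (5*3 - 4)/2 = 9/2 - (15 - 4)/2 = 9/2 - 1/2*11 = 9/2 - 11/2 = -1)
n(q) = -q
-26/(36 - 27) + n(5) = -26/(36 - 27) - 1*5 = -26/9 - 5 = -71/9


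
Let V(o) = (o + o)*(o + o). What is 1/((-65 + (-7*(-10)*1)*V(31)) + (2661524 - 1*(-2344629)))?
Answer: 1/5275168 ≈ 1.8957e-7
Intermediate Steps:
V(o) = 4*o² (V(o) = (2*o)*(2*o) = 4*o²)
1/((-65 + (-7*(-10)*1)*V(31)) + (2661524 - 1*(-2344629))) = 1/((-65 + (-7*(-10)*1)*(4*31²)) + (2661524 - 1*(-2344629))) = 1/((-65 + (70*1)*(4*961)) + (2661524 + 2344629)) = 1/((-65 + 70*3844) + 5006153) = 1/((-65 + 269080) + 5006153) = 1/(269015 + 5006153) = 1/5275168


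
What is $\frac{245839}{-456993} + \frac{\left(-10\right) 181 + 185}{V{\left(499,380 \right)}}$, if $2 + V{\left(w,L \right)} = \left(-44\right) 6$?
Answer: $\frac{677220451}{121560138} \approx 5.5711$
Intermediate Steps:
$V{\left(w,L \right)} = -266$ ($V{\left(w,L \right)} = -2 - 264 = -266$)
$\frac{245839}{-456993} + \frac{\left(-10\right) 181 + 185}{V{\left(499,380 \right)}} = \frac{245839}{-456993} + \frac{\left(-10\right) 181 + 185}{-266} = 245839 \left(- \frac{1}{456993}\right) + \left(-1810 + 185\right) \left(- \frac{1}{266}\right) = - \frac{245839}{456993} - - \frac{1625}{266} = - \frac{245839}{456993} + \frac{1625}{266} = \frac{677220451}{121560138}$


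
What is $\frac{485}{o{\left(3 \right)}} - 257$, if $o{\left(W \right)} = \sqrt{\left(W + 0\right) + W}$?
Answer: $-257 + \frac{485 \sqrt{6}}{6} \approx -59.0$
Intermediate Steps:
$o{\left(W \right)} = \sqrt{2} \sqrt{W}$ ($o{\left(W \right)} = \sqrt{W + W} = \sqrt{2 W} = \sqrt{2} \sqrt{W}$)
$\frac{485}{o{\left(3 \right)}} - 257 = \frac{485}{\sqrt{2} \sqrt{3}} - 257 = \frac{485}{\sqrt{6}} - 257 = 485 \frac{\sqrt{6}}{6} - 257 = \frac{485 \sqrt{6}}{6} - 257 = -257 + \frac{485 \sqrt{6}}{6}$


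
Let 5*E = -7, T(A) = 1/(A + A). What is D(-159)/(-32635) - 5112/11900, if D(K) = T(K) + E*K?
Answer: -2694716459/6174868350 ≈ -0.43640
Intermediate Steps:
T(A) = 1/(2*A)
E = -7/5 (E = (⅕)*(-7) = -7/5 ≈ -1.4000)
D(K) = 1/(2*K) - 7*K/5
D(-159)/(-32635) - 5112/11900 = ((⅒)*(5 - 14*(-159)²)/(-159))/(-32635) - 5112/11900 = ((⅒)*(-1/159)*(5 - 14*25281))*(-1/32635) - 5112*1/11900 = ((⅒)*(-1/159)*(5 - 353934))*(-1/32635) - 1278/2975 = ((⅒)*(-1/159)*(-353929))*(-1/32635) - 1278/2975 = (353929/1590)*(-1/32635) - 1278/2975 = -353929/51889650 - 1278/2975 = -2694716459/6174868350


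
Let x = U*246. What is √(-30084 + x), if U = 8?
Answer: 6*I*√781 ≈ 167.68*I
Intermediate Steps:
x = 1968 (x = 8*246 = 1968)
√(-30084 + x) = √(-30084 + 1968) = √(-28116) = 6*I*√781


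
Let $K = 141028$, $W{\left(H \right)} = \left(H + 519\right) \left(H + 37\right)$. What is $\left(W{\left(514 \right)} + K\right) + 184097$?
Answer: $894308$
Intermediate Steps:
$W{\left(H \right)} = \left(37 + H\right) \left(519 + H\right)$ ($W{\left(H \right)} = \left(519 + H\right) \left(37 + H\right) = \left(37 + H\right) \left(519 + H\right)$)
$\left(W{\left(514 \right)} + K\right) + 184097 = \left(\left(19203 + 514^{2} + 556 \cdot 514\right) + 141028\right) + 184097 = \left(\left(19203 + 264196 + 285784\right) + 141028\right) + 184097 = \left(569183 + 141028\right) + 184097 = 710211 + 184097 = 894308$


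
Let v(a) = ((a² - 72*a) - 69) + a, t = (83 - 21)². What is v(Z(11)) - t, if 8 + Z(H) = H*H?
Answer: 833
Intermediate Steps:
t = 3844 (t = 62² = 3844)
Z(H) = -8 + H² (Z(H) = -8 + H*H = -8 + H²)
v(a) = -69 + a² - 71*a (v(a) = (-69 + a² - 72*a) + a = -69 + a² - 71*a)
v(Z(11)) - t = (-69 + (-8 + 11²)² - 71*(-8 + 11²)) - 1*3844 = (-69 + (-8 + 121)² - 71*(-8 + 121)) - 3844 = (-69 + 113² - 71*113) - 3844 = (-69 + 12769 - 8023) - 3844 = 4677 - 3844 = 833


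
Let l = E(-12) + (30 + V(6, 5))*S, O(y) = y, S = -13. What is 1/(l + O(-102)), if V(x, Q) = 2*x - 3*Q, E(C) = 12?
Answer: -1/441 ≈ -0.0022676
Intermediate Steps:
V(x, Q) = -3*Q + 2*x
l = -339 (l = 12 + (30 + (-3*5 + 2*6))*(-13) = 12 + (30 + (-15 + 12))*(-13) = 12 + (30 - 3)*(-13) = 12 + 27*(-13) = 12 - 351 = -339)
1/(l + O(-102)) = 1/(-339 - 102) = 1/(-441) = -1/441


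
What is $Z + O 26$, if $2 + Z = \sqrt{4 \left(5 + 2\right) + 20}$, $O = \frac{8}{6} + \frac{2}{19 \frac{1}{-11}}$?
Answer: $\frac{146}{57} + 4 \sqrt{3} \approx 9.4896$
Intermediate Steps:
$O = \frac{10}{57}$ ($O = 8 \cdot \frac{1}{6} + \frac{2}{19 \left(- \frac{1}{11}\right)} = \frac{4}{3} + \frac{2}{- \frac{19}{11}} = \frac{4}{3} + 2 \left(- \frac{11}{19}\right) = \frac{4}{3} - \frac{22}{19} = \frac{10}{57} \approx 0.17544$)
$Z = -2 + 4 \sqrt{3}$ ($Z = -2 + \sqrt{4 \left(5 + 2\right) + 20} = -2 + \sqrt{4 \cdot 7 + 20} = -2 + \sqrt{28 + 20} = -2 + \sqrt{48} = -2 + 4 \sqrt{3} \approx 4.9282$)
$Z + O 26 = \left(-2 + 4 \sqrt{3}\right) + \frac{10}{57} \cdot 26 = \left(-2 + 4 \sqrt{3}\right) + \frac{260}{57} = \frac{146}{57} + 4 \sqrt{3}$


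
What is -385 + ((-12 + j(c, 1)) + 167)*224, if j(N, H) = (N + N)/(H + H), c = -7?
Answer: 32767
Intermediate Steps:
j(N, H) = N/H (j(N, H) = (2*N)/((2*H)) = (2*N)*(1/(2*H)) = N/H)
-385 + ((-12 + j(c, 1)) + 167)*224 = -385 + ((-12 - 7/1) + 167)*224 = -385 + ((-12 - 7*1) + 167)*224 = -385 + ((-12 - 7) + 167)*224 = -385 + (-19 + 167)*224 = -385 + 148*224 = -385 + 33152 = 32767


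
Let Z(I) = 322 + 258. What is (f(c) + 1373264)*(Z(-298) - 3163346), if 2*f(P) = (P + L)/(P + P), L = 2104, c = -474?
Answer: -2058728925391031/474 ≈ -4.3433e+12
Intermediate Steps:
Z(I) = 580
f(P) = (2104 + P)/(4*P) (f(P) = ((P + 2104)/(P + P))/2 = ((2104 + P)/((2*P)))/2 = ((2104 + P)*(1/(2*P)))/2 = ((2104 + P)/(2*P))/2 = (2104 + P)/(4*P))
(f(c) + 1373264)*(Z(-298) - 3163346) = ((¼)*(2104 - 474)/(-474) + 1373264)*(580 - 3163346) = ((¼)*(-1/474)*1630 + 1373264)*(-3162766) = (-815/948 + 1373264)*(-3162766) = (1301853457/948)*(-3162766) = -2058728925391031/474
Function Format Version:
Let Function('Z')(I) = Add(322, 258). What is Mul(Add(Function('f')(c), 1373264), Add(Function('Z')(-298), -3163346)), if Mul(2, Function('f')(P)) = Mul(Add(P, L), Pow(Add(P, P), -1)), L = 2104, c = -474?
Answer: Rational(-2058728925391031, 474) ≈ -4.3433e+12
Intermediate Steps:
Function('Z')(I) = 580
Function('f')(P) = Mul(Rational(1, 4), Pow(P, -1), Add(2104, P)) (Function('f')(P) = Mul(Rational(1, 2), Mul(Add(P, 2104), Pow(Add(P, P), -1))) = Mul(Rational(1, 2), Mul(Add(2104, P), Pow(Mul(2, P), -1))) = Mul(Rational(1, 2), Mul(Add(2104, P), Mul(Rational(1, 2), Pow(P, -1)))) = Mul(Rational(1, 2), Mul(Rational(1, 2), Pow(P, -1), Add(2104, P))) = Mul(Rational(1, 4), Pow(P, -1), Add(2104, P)))
Mul(Add(Function('f')(c), 1373264), Add(Function('Z')(-298), -3163346)) = Mul(Add(Mul(Rational(1, 4), Pow(-474, -1), Add(2104, -474)), 1373264), Add(580, -3163346)) = Mul(Add(Mul(Rational(1, 4), Rational(-1, 474), 1630), 1373264), -3162766) = Mul(Add(Rational(-815, 948), 1373264), -3162766) = Mul(Rational(1301853457, 948), -3162766) = Rational(-2058728925391031, 474)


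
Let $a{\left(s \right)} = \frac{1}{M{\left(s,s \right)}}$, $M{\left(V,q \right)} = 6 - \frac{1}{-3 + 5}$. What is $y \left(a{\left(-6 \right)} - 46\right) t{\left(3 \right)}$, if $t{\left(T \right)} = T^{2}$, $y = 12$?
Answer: $- \frac{54432}{11} \approx -4948.4$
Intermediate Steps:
$M{\left(V,q \right)} = \frac{11}{2}$ ($M{\left(V,q \right)} = 6 - \frac{1}{2} = \frac{11}{2}$)
$a{\left(s \right)} = \frac{2}{11}$ ($a{\left(s \right)} = \frac{1}{\frac{11}{2}} = \frac{2}{11}$)
$y \left(a{\left(-6 \right)} - 46\right) t{\left(3 \right)} = 12 \left(\frac{2}{11} - 46\right) 3^{2} = 12 \left(- \frac{504}{11}\right) 9 = \left(- \frac{6048}{11}\right) 9 = - \frac{54432}{11}$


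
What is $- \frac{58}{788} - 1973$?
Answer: $- \frac{777391}{394} \approx -1973.1$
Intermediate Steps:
$- \frac{58}{788} - 1973 = \left(-58\right) \frac{1}{788} - 1973 = - \frac{29}{394} - 1973 = - \frac{777391}{394}$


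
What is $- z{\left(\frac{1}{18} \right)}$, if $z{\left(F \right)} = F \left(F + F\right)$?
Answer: $- \frac{1}{162} \approx -0.0061728$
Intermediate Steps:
$z{\left(F \right)} = 2 F^{2}$ ($z{\left(F \right)} = F 2 F = 2 F^{2}$)
$- z{\left(\frac{1}{18} \right)} = - 2 \left(\frac{1}{18}\right)^{2} = - \frac{2}{324} = \left(-1\right) \frac{1}{162} = - \frac{1}{162}$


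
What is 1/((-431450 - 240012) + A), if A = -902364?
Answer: -1/1573826 ≈ -6.3539e-7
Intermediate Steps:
1/((-431450 - 240012) + A) = 1/((-431450 - 240012) - 902364) = 1/(-671462 - 902364) = 1/(-1573826) = -1/1573826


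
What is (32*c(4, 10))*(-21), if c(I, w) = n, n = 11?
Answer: -7392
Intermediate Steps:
c(I, w) = 11
(32*c(4, 10))*(-21) = (32*11)*(-21) = 352*(-21) = -7392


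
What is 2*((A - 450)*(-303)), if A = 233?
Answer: 131502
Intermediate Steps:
2*((A - 450)*(-303)) = 2*((233 - 450)*(-303)) = 2*(-217*(-303)) = 2*65751 = 131502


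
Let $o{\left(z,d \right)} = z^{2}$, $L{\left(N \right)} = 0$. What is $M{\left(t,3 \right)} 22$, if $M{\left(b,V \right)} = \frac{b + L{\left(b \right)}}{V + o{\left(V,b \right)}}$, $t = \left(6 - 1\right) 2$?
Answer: $\frac{55}{3} \approx 18.333$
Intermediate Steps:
$t = 10$ ($t = 5 \cdot 2 = 10$)
$M{\left(b,V \right)} = \frac{b}{V + V^{2}}$ ($M{\left(b,V \right)} = \frac{b + 0}{V + V^{2}} = \frac{b}{V + V^{2}}$)
$M{\left(t,3 \right)} 22 = \frac{10}{3 \left(1 + 3\right)} 22 = 10 \cdot \frac{1}{3} \cdot \frac{1}{4} \cdot 22 = \frac{5}{6} \cdot 22 = \frac{55}{3}$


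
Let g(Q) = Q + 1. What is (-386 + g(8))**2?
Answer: 142129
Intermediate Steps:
g(Q) = 1 + Q
(-386 + g(8))**2 = (-386 + (1 + 8))**2 = (-386 + 9)**2 = (-377)**2 = 142129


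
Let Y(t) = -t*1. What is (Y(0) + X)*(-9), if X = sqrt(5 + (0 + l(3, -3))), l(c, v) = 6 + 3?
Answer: -9*sqrt(14) ≈ -33.675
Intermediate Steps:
l(c, v) = 9
Y(t) = -t
X = sqrt(14) (X = sqrt(5 + (0 + 9)) = sqrt(5 + 9) = sqrt(14) ≈ 3.7417)
(Y(0) + X)*(-9) = (-1*0 + sqrt(14))*(-9) = (0 + sqrt(14))*(-9) = sqrt(14)*(-9) = -9*sqrt(14)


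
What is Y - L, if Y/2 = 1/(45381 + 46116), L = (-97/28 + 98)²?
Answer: -91583386015/10247664 ≈ -8937.0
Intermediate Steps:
L = 7006609/784 (L = (-97*1/28 + 98)² = (-97/28 + 98)² = (2647/28)² = 7006609/784 ≈ 8937.0)
Y = 2/91497 (Y = 2/(45381 + 46116) = 2/91497 ≈ 2.1859e-5)
Y - L = 2/91497 - 1*7006609/784 = 2/91497 - 7006609/784 = -91583386015/10247664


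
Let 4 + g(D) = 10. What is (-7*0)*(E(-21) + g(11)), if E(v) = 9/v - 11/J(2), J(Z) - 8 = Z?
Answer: 0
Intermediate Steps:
J(Z) = 8 + Z
g(D) = 6 (g(D) = -4 + 10 = 6)
E(v) = -11/10 + 9/v (E(v) = 9/v - 11/(8 + 2) = 9/v - 11/10 = -11/10 + 9/v)
(-7*0)*(E(-21) + g(11)) = (-7*0)*((-11/10 + 9/(-21)) + 6) = 0*((-11/10 + 9*(-1/21)) + 6) = 0*((-11/10 - 3/7) + 6) = 0*(-107/70 + 6) = 0*(313/70) = 0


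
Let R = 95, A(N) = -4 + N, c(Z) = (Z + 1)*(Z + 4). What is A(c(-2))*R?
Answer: -570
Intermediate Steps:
c(Z) = (1 + Z)*(4 + Z)
A(c(-2))*R = (-4 + (4 + (-2)**2 + 5*(-2)))*95 = (-4 + (4 + 4 - 10))*95 = (-4 - 2)*95 = -6*95 = -570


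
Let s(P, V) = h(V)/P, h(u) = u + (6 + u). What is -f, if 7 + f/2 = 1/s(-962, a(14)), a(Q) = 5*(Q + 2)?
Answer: 2124/83 ≈ 25.590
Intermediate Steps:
a(Q) = 10 + 5*Q (a(Q) = 5*(2 + Q) = 10 + 5*Q)
h(u) = 6 + 2*u
s(P, V) = (6 + 2*V)/P
f = -2124/83 (f = -14 + 2/((2*(3 + (10 + 5*14))/(-962))) = -14 + 2/((2*(-1/962)*(3 + (10 + 70)))) = -14 + 2/((2*(-1/962)*(3 + 80))) = -14 + 2/((2*(-1/962)*83)) = -14 + 2/(-83/481) = -14 + 2*(-481/83) = -14 - 962/83 = -2124/83 ≈ -25.590)
-f = -1*(-2124/83) = 2124/83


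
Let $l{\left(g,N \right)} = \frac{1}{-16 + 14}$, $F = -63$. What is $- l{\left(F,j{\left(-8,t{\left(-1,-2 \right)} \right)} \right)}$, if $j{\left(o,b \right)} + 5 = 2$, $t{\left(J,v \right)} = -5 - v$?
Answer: $\frac{1}{2} \approx 0.5$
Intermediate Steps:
$j{\left(o,b \right)} = -3$ ($j{\left(o,b \right)} = -5 + 2 = -3$)
$l{\left(g,N \right)} = - \frac{1}{2}$ ($l{\left(g,N \right)} = \frac{1}{-2} = - \frac{1}{2}$)
$- l{\left(F,j{\left(-8,t{\left(-1,-2 \right)} \right)} \right)} = \left(-1\right) \left(- \frac{1}{2}\right) = \frac{1}{2}$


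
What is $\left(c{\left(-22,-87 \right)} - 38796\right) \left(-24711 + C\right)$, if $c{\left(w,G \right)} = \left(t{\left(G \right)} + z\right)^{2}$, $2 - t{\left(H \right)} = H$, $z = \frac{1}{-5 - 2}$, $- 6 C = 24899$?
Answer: $\frac{131096294900}{147} \approx 8.9181 \cdot 10^{8}$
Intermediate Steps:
$C = - \frac{24899}{6}$ ($C = \left(- \frac{1}{6}\right) 24899 = - \frac{24899}{6} \approx -4149.8$)
$z = - \frac{1}{7}$ ($z = \frac{1}{-7} = - \frac{1}{7} \approx -0.14286$)
$t{\left(H \right)} = 2 - H$
$c{\left(w,G \right)} = \left(\frac{13}{7} - G\right)^{2}$ ($c{\left(w,G \right)} = \left(\left(2 - G\right) - \frac{1}{7}\right)^{2} = \left(\frac{13}{7} - G\right)^{2}$)
$\left(c{\left(-22,-87 \right)} - 38796\right) \left(-24711 + C\right) = \left(\frac{\left(-13 + 7 \left(-87\right)\right)^{2}}{49} - 38796\right) \left(-24711 - \frac{24899}{6}\right) = \left(\frac{\left(-13 - 609\right)^{2}}{49} - 38796\right) \left(- \frac{173165}{6}\right) = \left(\frac{\left(-622\right)^{2}}{49} - 38796\right) \left(- \frac{173165}{6}\right) = \left(\frac{1}{49} \cdot 386884 - 38796\right) \left(- \frac{173165}{6}\right) = \left(\frac{386884}{49} - 38796\right) \left(- \frac{173165}{6}\right) = \left(- \frac{1514120}{49}\right) \left(- \frac{173165}{6}\right) = \frac{131096294900}{147}$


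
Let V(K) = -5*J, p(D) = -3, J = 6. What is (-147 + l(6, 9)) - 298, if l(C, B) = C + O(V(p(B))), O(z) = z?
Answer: -469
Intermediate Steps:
V(K) = -30 (V(K) = -5*6 = -30)
l(C, B) = -30 + C (l(C, B) = C - 30 = -30 + C)
(-147 + l(6, 9)) - 298 = (-147 + (-30 + 6)) - 298 = (-147 - 24) - 298 = -171 - 298 = -469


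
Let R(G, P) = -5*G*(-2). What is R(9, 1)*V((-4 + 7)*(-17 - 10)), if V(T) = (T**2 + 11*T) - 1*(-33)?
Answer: 513270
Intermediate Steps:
R(G, P) = 10*G
V(T) = 33 + T**2 + 11*T (V(T) = (T**2 + 11*T) + 33 = 33 + T**2 + 11*T)
R(9, 1)*V((-4 + 7)*(-17 - 10)) = (10*9)*(33 + ((-4 + 7)*(-17 - 10))**2 + 11*((-4 + 7)*(-17 - 10))) = 90*(33 + (3*(-27))**2 + 11*(3*(-27))) = 90*(33 + (-81)**2 + 11*(-81)) = 90*(33 + 6561 - 891) = 90*5703 = 513270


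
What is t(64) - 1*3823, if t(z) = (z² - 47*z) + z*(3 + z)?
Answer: 1553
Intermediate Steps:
t(z) = z² - 47*z + z*(3 + z)
t(64) - 1*3823 = 2*64*(-22 + 64) - 1*3823 = 2*64*42 - 3823 = 5376 - 3823 = 1553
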